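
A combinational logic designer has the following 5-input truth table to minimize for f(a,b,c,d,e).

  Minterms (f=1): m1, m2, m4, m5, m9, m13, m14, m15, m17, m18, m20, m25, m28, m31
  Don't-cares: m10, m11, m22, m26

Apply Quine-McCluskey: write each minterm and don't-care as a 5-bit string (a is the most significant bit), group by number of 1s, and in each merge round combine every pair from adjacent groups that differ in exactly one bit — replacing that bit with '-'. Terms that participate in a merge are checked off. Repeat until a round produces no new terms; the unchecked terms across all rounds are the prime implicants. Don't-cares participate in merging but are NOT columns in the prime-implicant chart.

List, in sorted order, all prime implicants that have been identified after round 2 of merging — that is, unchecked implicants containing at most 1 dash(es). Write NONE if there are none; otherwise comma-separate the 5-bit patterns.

-0100, -1111, 0010-, 1-100, 10-10, 101-0

[col 0] 00001*, 00010*, 00100*, 00101*, 01001*, 01010*, 01011*, 01101*, 01110*, 01111*, 10001*, 10010*, 10100*, 10110*, 11001*, 11010*, 11100*, 11111*
[col 1] -0001*, -0010*, -0100, -1001*, -1010*, -1111, 0-001*, 0-010*, 0-101*, 00-01*, 0010-, 01-01*, 01-10*, 01-11*, 010-1*, 0101-*, 011-1*, 0111-*, 1-001*, 1-010*, 1-100, 10-10, 101-0
[col 2] --001, --010, 0--01, 01--1, 01-1-
Prime implicants: --001, --010, -0100, -1111, 0--01, 0010-, 01--1, 01-1-, 1-100, 10-10, 101-0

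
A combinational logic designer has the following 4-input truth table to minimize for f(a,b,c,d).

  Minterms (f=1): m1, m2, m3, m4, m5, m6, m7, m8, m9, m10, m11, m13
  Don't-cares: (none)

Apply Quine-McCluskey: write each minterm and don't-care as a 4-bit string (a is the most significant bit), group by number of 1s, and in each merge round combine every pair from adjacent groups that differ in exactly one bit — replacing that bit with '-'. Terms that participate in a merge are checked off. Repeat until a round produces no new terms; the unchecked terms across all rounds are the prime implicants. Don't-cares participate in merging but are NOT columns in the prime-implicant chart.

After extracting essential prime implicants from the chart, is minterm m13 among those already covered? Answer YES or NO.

YES

size-2^0 implicants → 0001(✓)  0010(✓)  0011(✓)  0100(✓)  0101(✓)  0110(✓)  0111(✓)  1000(✓)  1001(✓)  1010(✓)  1011(✓)  1101(✓)
size-2^1 implicants → -001(✓)  -010(✓)  -011(✓)  -101(✓)  0-01(✓)  0-10(✓)  0-11(✓)  00-1(✓)  001-(✓)  01-0(✓)  01-1(✓)  010-(✓)  011-(✓)  1-01(✓)  10-0(✓)  10-1(✓)  100-(✓)  101-(✓)
size-2^2 implicants → --01  -0-1  -01-  0--1  0-1-  01--  10--
Unchecked terms (primes): --01, -0-1, -01-, 0--1, 0-1-, 01--, 10--
Minterm coverage:
  m1 ⊆ --01,-0-1,0--1
  m2 ⊆ -01-,0-1-
  m3 ⊆ -0-1,-01-,0--1,0-1-
  m4 ⊆ 01-- [E]
  m5 ⊆ --01,0--1,01--
  m6 ⊆ 0-1-,01--
  m7 ⊆ 0--1,0-1-,01--
  m8 ⊆ 10-- [E]
  m9 ⊆ --01,-0-1,10--
  m10 ⊆ -01-,10--
  m11 ⊆ -0-1,-01-,10--
  m13 ⊆ --01 [E]
E = {--01, 01--, 10--}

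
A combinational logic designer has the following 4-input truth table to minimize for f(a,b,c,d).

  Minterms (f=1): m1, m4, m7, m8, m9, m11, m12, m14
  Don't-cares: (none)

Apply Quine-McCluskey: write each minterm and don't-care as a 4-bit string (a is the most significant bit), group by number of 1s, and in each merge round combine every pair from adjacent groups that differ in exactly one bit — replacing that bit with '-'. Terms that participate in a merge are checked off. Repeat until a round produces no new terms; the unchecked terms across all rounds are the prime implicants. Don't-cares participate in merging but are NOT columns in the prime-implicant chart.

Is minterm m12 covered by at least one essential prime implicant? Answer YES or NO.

[col 0] 0001*, 0100*, 0111, 1000*, 1001*, 1011*, 1100*, 1110*
[col 1] -001, -100, 1-00, 10-1, 100-, 11-0
Prime implicants: -001, -100, 0111, 1-00, 10-1, 100-, 11-0
PI chart (minterm → PIs covering it):
  1 | -001  (sole → essential)
  4 | -100  (sole → essential)
  7 | 0111  (sole → essential)
  8 | 1-00,100-
  9 | -001,10-1,100-
  11 | 10-1  (sole → essential)
  12 | -100,1-00,11-0
  14 | 11-0  (sole → essential)
Essential prime implicants: -001, -100, 0111, 10-1, 11-0

YES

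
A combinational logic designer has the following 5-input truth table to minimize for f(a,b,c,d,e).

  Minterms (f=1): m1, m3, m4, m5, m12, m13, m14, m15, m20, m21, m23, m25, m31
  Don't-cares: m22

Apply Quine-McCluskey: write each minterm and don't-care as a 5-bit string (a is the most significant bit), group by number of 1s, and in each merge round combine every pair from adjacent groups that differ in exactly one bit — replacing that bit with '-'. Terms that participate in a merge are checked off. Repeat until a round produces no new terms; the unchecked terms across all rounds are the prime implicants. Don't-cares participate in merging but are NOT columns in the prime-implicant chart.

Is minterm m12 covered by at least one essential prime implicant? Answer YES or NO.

size-2^0 implicants → 00001(✓)  00011(✓)  00100(✓)  00101(✓)  01100(✓)  01101(✓)  01110(✓)  01111(✓)  10100(✓)  10101(✓)  10110(✓)  10111(✓)  11001  11111(✓)
size-2^1 implicants → -0100(✓)  -0101(✓)  -1111  0-100(✓)  0-101(✓)  00-01  000-1  0010-(✓)  011-0(✓)  011-1(✓)  0110-(✓)  0111-(✓)  1-111  101-0(✓)  101-1(✓)  1010-(✓)  1011-(✓)
size-2^2 implicants → -010-  0-10-  011--  101--
Unchecked terms (primes): -010-, -1111, 0-10-, 00-01, 000-1, 011--, 1-111, 101--, 11001
Minterm coverage:
  m1 ⊆ 00-01,000-1
  m3 ⊆ 000-1 [E]
  m4 ⊆ -010-,0-10-
  m5 ⊆ -010-,0-10-,00-01
  m12 ⊆ 0-10-,011--
  m13 ⊆ 0-10-,011--
  m14 ⊆ 011-- [E]
  m15 ⊆ -1111,011--
  m20 ⊆ -010-,101--
  m21 ⊆ -010-,101--
  m23 ⊆ 1-111,101--
  m25 ⊆ 11001 [E]
  m31 ⊆ -1111,1-111
E = {000-1, 011--, 11001}

YES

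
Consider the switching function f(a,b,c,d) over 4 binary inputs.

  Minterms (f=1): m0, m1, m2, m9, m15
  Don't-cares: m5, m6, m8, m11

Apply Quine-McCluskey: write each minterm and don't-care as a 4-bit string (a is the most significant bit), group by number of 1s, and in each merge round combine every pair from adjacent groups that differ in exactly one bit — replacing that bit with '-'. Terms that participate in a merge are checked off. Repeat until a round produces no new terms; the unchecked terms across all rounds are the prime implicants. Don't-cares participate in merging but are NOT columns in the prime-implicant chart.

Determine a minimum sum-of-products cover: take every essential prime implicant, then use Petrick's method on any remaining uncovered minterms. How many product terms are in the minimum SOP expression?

3

size-2^0 implicants → 0000(✓)  0001(✓)  0010(✓)  0101(✓)  0110(✓)  1000(✓)  1001(✓)  1011(✓)  1111(✓)
size-2^1 implicants → -000(✓)  -001(✓)  0-01  0-10  00-0  000-(✓)  1-11  10-1  100-(✓)
size-2^2 implicants → -00-
Unchecked terms (primes): -00-, 0-01, 0-10, 00-0, 1-11, 10-1
Minterm coverage:
  m0 ⊆ -00-,00-0
  m1 ⊆ -00-,0-01
  m2 ⊆ 0-10,00-0
  m9 ⊆ -00-,10-1
  m15 ⊆ 1-11 [E]
E = {1-11}
Petrick residual → -00-, 0-10
Cover = b'c' + a'cd' + acd  |cover|=3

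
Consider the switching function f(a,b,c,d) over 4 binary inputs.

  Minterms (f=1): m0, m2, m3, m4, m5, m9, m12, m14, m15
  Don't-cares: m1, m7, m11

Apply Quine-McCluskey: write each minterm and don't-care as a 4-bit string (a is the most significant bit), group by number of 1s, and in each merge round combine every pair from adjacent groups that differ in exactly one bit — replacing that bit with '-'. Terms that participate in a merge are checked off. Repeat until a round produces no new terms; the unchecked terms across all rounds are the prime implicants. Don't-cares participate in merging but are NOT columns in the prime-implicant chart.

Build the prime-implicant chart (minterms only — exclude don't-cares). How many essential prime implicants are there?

2

[col 0] 0000*, 0001*, 0010*, 0011*, 0100*, 0101*, 0111*, 1001*, 1011*, 1100*, 1110*, 1111*
[col 1] -001*, -011*, -100, -111*, 0-00*, 0-01*, 0-11*, 00-0*, 00-1*, 000-*, 001-*, 01-1*, 010-*, 1-11*, 10-1*, 11-0, 111-
[col 2] --11, -0-1, 0--1, 0-0-, 00--
Prime implicants: --11, -0-1, -100, 0--1, 0-0-, 00--, 11-0, 111-
PI chart (minterm → PIs covering it):
  0 | 0-0-,00--
  2 | 00--  (sole → essential)
  3 | --11,-0-1,0--1,00--
  4 | -100,0-0-
  5 | 0--1,0-0-
  9 | -0-1  (sole → essential)
  12 | -100,11-0
  14 | 11-0,111-
  15 | --11,111-
Essential prime implicants: -0-1, 00--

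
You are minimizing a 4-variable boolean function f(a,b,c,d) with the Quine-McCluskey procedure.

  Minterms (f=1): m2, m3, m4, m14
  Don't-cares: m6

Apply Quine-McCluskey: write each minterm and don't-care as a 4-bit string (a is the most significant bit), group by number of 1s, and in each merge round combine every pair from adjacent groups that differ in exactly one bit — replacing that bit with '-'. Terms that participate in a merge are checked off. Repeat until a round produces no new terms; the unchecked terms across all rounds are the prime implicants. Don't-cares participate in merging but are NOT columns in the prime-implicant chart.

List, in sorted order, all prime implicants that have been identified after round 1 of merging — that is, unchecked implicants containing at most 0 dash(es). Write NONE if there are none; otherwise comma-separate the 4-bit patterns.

NONE

Round 0: 0010✓ 0011✓ 0100✓ 0110✓ 1110✓
Round 1: -110 0-10 001- 01-0
PIs = {-110, 0-10, 001-, 01-0}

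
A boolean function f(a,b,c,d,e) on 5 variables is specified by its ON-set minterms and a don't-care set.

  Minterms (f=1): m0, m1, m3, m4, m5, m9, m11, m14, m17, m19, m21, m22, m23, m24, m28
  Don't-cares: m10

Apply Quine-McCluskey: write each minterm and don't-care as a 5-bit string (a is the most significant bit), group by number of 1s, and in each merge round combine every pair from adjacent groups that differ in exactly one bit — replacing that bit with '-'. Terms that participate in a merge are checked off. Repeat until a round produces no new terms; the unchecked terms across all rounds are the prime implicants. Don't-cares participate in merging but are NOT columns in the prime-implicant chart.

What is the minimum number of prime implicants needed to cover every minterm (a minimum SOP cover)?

[col 0] 00000*, 00001*, 00011*, 00100*, 00101*, 01001*, 01010*, 01011*, 01110*, 10001*, 10011*, 10101*, 10110*, 10111*, 11000*, 11100*
[col 1] -0001*, -0011*, -0101*, 0-001*, 0-011*, 00-00*, 00-01*, 000-1*, 0000-*, 0010-*, 01-10, 010-1*, 0101-, 10-01*, 10-11*, 100-1*, 101-1*, 1011-, 11-00
[col 2] -0-01, -00-1, 0-0-1, 00-0-, 10--1
Prime implicants: -0-01, -00-1, 0-0-1, 00-0-, 01-10, 0101-, 10--1, 1011-, 11-00
PI chart (minterm → PIs covering it):
  0 | 00-0-  (sole → essential)
  1 | -0-01,-00-1,0-0-1,00-0-
  3 | -00-1,0-0-1
  4 | 00-0-  (sole → essential)
  5 | -0-01,00-0-
  9 | 0-0-1  (sole → essential)
  11 | 0-0-1,0101-
  14 | 01-10  (sole → essential)
  17 | -0-01,-00-1,10--1
  19 | -00-1,10--1
  21 | -0-01,10--1
  22 | 1011-  (sole → essential)
  23 | 10--1,1011-
  24 | 11-00  (sole → essential)
  28 | 11-00  (sole → essential)
Essential prime implicants: 0-0-1, 00-0-, 01-10, 1011-, 11-00
Petrick residual → 10--1
Minimum SOP uses 6 PIs: a'c'e + a'b'd' + a'bde' + ab'e + ab'cd + abd'e'

6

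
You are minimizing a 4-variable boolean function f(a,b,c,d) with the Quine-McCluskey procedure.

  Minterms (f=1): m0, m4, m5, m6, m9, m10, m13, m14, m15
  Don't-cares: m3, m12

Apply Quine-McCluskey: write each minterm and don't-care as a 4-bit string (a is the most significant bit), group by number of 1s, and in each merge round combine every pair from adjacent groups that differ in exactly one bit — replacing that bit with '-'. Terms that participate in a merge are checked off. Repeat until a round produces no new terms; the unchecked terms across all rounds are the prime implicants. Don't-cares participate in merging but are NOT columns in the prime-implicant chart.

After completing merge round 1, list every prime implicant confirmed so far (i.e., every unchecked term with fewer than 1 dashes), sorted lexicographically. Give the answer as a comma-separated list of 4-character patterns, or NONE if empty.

0011

size-2^0 implicants → 0000(✓)  0011  0100(✓)  0101(✓)  0110(✓)  1001(✓)  1010(✓)  1100(✓)  1101(✓)  1110(✓)  1111(✓)
size-2^1 implicants → -100(✓)  -101(✓)  -110(✓)  0-00  01-0(✓)  010-(✓)  1-01  1-10  11-0(✓)  11-1(✓)  110-(✓)  111-(✓)
size-2^2 implicants → -1-0  -10-  11--
Unchecked terms (primes): -1-0, -10-, 0-00, 0011, 1-01, 1-10, 11--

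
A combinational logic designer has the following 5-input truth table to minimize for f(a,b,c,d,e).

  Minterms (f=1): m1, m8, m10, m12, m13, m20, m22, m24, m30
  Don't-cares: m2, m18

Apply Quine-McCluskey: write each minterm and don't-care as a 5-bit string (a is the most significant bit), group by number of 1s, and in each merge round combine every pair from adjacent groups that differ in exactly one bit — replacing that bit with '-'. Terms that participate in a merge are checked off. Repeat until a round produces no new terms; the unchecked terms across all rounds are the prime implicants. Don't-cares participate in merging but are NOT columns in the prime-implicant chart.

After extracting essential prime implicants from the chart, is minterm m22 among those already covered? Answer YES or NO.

[col 0] 00001, 00010*, 01000*, 01010*, 01100*, 01101*, 10010*, 10100*, 10110*, 11000*, 11110*
[col 1] -0010, -1000, 0-010, 01-00, 010-0, 0110-, 1-110, 10-10, 101-0
Prime implicants: -0010, -1000, 0-010, 00001, 01-00, 010-0, 0110-, 1-110, 10-10, 101-0
PI chart (minterm → PIs covering it):
  1 | 00001  (sole → essential)
  8 | -1000,01-00,010-0
  10 | 0-010,010-0
  12 | 01-00,0110-
  13 | 0110-  (sole → essential)
  20 | 101-0  (sole → essential)
  22 | 1-110,10-10,101-0
  24 | -1000  (sole → essential)
  30 | 1-110  (sole → essential)
Essential prime implicants: -1000, 00001, 0110-, 1-110, 101-0

YES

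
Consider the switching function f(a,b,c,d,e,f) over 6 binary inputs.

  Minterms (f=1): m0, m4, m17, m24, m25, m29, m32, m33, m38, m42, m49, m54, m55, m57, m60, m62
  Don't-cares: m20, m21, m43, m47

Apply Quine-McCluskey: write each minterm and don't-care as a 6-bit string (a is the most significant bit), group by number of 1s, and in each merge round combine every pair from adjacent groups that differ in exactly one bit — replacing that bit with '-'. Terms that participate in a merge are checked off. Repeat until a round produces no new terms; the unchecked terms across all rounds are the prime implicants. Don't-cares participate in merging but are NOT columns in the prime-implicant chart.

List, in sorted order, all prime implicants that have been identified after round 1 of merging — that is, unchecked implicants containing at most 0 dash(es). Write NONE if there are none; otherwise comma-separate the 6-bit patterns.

NONE

size-2^0 implicants → 000000(✓)  000100(✓)  010001(✓)  010100(✓)  010101(✓)  011000(✓)  011001(✓)  011101(✓)  100000(✓)  100001(✓)  100110(✓)  101010(✓)  101011(✓)  101111(✓)  110001(✓)  110110(✓)  110111(✓)  111001(✓)  111100(✓)  111110(✓)
size-2^1 implicants → -00000  -10001(✓)  -11001(✓)  0-0100  000-00  01-001(✓)  01-101(✓)  010-01(✓)  01010-  011-01(✓)  01100-  1-0001  1-0110  10000-  101-11  10101-  11-001(✓)  11-110  11011-  1111-0
size-2^2 implicants → -1-001  01--01
Unchecked terms (primes): -00000, -1-001, 0-0100, 000-00, 01--01, 01010-, 01100-, 1-0001, 1-0110, 10000-, 101-11, 10101-, 11-110, 11011-, 1111-0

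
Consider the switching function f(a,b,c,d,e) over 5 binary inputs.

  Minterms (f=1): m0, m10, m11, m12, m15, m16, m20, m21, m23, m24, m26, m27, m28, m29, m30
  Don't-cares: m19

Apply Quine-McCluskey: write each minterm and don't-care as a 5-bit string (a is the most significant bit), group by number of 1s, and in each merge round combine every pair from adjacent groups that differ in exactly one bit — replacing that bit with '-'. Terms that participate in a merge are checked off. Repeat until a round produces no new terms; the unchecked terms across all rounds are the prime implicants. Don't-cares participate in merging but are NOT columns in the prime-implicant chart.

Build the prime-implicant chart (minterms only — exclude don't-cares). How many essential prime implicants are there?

6

[col 0] 00000*, 01010*, 01011*, 01100*, 01111*, 10000*, 10011*, 10100*, 10101*, 10111*, 11000*, 11010*, 11011*, 11100*, 11101*, 11110*
[col 1] -0000, -1010*, -1011*, -1100, 01-11, 0101-*, 1-000*, 1-011, 1-100*, 1-101*, 10-00*, 10-11, 101-1, 1010-*, 11-00*, 11-10*, 110-0*, 1101-*, 111-0*, 1110-*
[col 2] -101-, 1--00, 1-10-, 11--0
Prime implicants: -0000, -101-, -1100, 01-11, 1--00, 1-011, 1-10-, 10-11, 101-1, 11--0
PI chart (minterm → PIs covering it):
  0 | -0000  (sole → essential)
  10 | -101-  (sole → essential)
  11 | -101-,01-11
  12 | -1100  (sole → essential)
  15 | 01-11  (sole → essential)
  16 | -0000,1--00
  20 | 1--00,1-10-
  21 | 1-10-,101-1
  23 | 10-11,101-1
  24 | 1--00,11--0
  26 | -101-,11--0
  27 | -101-,1-011
  28 | -1100,1--00,1-10-,11--0
  29 | 1-10-  (sole → essential)
  30 | 11--0  (sole → essential)
Essential prime implicants: -0000, -101-, -1100, 01-11, 1-10-, 11--0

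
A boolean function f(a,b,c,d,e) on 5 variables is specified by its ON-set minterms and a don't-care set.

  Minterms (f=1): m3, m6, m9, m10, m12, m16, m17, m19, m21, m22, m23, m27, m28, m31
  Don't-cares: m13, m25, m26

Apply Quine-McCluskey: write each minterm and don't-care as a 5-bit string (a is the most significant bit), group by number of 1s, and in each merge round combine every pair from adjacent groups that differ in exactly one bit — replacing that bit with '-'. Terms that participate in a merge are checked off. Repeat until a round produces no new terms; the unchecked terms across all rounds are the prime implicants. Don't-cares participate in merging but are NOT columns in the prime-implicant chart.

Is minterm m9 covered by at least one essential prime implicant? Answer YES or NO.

NO

size-2^0 implicants → 00011(✓)  00110(✓)  01001(✓)  01010(✓)  01100(✓)  01101(✓)  10000(✓)  10001(✓)  10011(✓)  10101(✓)  10110(✓)  10111(✓)  11001(✓)  11010(✓)  11011(✓)  11100(✓)  11111(✓)
size-2^1 implicants → -0011  -0110  -1001  -1010  -1100  01-01  0110-  1-001(✓)  1-011(✓)  1-111(✓)  10-01(✓)  10-11(✓)  100-1(✓)  1000-  101-1(✓)  1011-  11-11(✓)  110-1(✓)  1101-
size-2^2 implicants → 1--11  1-0-1  10--1
Unchecked terms (primes): -0011, -0110, -1001, -1010, -1100, 01-01, 0110-, 1--11, 1-0-1, 10--1, 1000-, 1011-, 1101-
Minterm coverage:
  m3 ⊆ -0011 [E]
  m6 ⊆ -0110 [E]
  m9 ⊆ -1001,01-01
  m10 ⊆ -1010 [E]
  m12 ⊆ -1100,0110-
  m16 ⊆ 1000- [E]
  m17 ⊆ 1-0-1,10--1,1000-
  m19 ⊆ -0011,1--11,1-0-1,10--1
  m21 ⊆ 10--1 [E]
  m22 ⊆ -0110,1011-
  m23 ⊆ 1--11,10--1,1011-
  m27 ⊆ 1--11,1-0-1,1101-
  m28 ⊆ -1100 [E]
  m31 ⊆ 1--11 [E]
E = {-0011, -0110, -1010, -1100, 1--11, 10--1, 1000-}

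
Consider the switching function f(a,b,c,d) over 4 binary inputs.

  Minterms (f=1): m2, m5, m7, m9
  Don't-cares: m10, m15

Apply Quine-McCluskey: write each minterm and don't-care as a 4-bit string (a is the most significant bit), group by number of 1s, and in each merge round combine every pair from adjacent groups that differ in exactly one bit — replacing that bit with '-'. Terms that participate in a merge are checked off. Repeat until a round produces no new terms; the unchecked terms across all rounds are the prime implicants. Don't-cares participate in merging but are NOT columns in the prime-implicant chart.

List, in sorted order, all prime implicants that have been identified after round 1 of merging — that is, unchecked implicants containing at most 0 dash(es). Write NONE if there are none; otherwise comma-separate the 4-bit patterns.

1001

size-2^0 implicants → 0010(✓)  0101(✓)  0111(✓)  1001  1010(✓)  1111(✓)
size-2^1 implicants → -010  -111  01-1
Unchecked terms (primes): -010, -111, 01-1, 1001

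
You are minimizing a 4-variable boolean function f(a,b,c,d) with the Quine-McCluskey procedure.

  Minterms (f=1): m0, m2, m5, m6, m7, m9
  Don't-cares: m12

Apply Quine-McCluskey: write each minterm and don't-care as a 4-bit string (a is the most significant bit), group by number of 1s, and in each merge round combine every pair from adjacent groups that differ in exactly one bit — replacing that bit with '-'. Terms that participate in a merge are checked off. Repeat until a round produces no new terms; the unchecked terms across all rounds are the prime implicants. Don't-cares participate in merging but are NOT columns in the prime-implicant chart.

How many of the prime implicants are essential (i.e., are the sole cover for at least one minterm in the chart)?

[col 0] 0000*, 0010*, 0101*, 0110*, 0111*, 1001, 1100
[col 1] 0-10, 00-0, 01-1, 011-
Prime implicants: 0-10, 00-0, 01-1, 011-, 1001, 1100
PI chart (minterm → PIs covering it):
  0 | 00-0  (sole → essential)
  2 | 0-10,00-0
  5 | 01-1  (sole → essential)
  6 | 0-10,011-
  7 | 01-1,011-
  9 | 1001  (sole → essential)
Essential prime implicants: 00-0, 01-1, 1001

3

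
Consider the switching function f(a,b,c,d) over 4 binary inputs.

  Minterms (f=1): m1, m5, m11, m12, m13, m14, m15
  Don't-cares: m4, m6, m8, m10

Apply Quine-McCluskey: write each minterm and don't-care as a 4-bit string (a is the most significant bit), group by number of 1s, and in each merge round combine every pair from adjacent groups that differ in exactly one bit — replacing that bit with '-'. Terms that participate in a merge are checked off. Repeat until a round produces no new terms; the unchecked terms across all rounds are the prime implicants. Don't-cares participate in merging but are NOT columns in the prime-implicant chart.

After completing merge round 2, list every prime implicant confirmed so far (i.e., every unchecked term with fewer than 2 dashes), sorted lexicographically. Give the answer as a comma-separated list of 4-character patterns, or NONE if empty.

0-01

[col 0] 0001*, 0100*, 0101*, 0110*, 1000*, 1010*, 1011*, 1100*, 1101*, 1110*, 1111*
[col 1] -100*, -101*, -110*, 0-01, 01-0*, 010-*, 1-00*, 1-10*, 1-11*, 10-0*, 101-*, 11-0*, 11-1*, 110-*, 111-*
[col 2] -1-0, -10-, 1--0, 1-1-, 11--
Prime implicants: -1-0, -10-, 0-01, 1--0, 1-1-, 11--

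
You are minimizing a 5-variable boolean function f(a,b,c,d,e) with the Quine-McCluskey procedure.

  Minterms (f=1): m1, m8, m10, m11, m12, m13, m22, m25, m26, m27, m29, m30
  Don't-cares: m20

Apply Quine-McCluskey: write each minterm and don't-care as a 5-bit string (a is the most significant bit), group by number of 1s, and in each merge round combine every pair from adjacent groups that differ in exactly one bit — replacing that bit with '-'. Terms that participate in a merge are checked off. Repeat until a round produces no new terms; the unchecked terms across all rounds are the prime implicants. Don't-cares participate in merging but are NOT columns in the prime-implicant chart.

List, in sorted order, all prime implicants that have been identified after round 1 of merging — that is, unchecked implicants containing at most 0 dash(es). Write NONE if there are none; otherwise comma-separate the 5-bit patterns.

00001

size-2^0 implicants → 00001  01000(✓)  01010(✓)  01011(✓)  01100(✓)  01101(✓)  10100(✓)  10110(✓)  11001(✓)  11010(✓)  11011(✓)  11101(✓)  11110(✓)
size-2^1 implicants → -1010(✓)  -1011(✓)  -1101  01-00  010-0  0101-(✓)  0110-  1-110  101-0  11-01  11-10  110-1  1101-(✓)
size-2^2 implicants → -101-
Unchecked terms (primes): -101-, -1101, 00001, 01-00, 010-0, 0110-, 1-110, 101-0, 11-01, 11-10, 110-1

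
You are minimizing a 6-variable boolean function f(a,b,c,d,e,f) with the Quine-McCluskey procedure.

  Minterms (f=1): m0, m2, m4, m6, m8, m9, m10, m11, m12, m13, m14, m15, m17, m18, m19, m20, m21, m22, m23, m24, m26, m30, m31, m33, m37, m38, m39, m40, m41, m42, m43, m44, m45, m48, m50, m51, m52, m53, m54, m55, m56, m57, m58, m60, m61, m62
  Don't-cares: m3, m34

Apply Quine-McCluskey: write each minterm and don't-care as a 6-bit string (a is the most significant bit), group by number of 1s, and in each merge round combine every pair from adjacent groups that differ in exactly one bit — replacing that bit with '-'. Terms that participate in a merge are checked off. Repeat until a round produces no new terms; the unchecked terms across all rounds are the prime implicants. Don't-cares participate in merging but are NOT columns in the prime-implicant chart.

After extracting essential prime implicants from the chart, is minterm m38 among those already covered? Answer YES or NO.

NO

Round 0: 000000✓ 000010✓ 000011✓ 000100✓ 000110✓ 001000✓ 001001✓ 001010✓ 001011✓ 001100✓ 001101✓ 001110✓ 001111✓ 010001✓ 010010✓ 010011✓ 010100✓ 010101✓ 010110✓ 010111✓ 011000✓ 011010✓ 011110✓ 011111✓ 100001✓ 100010✓ 100101✓ 100110✓ 100111✓ 101000✓ 101001✓ 101010✓ 101011✓ 101100✓ 101101✓ 110000✓ 110010✓ 110011✓ 110100✓ 110101✓ 110110✓ 110111✓ 111000✓ 111001✓ 111010✓ 111100✓ 111101✓ 111110✓
Round 1: -00010✓ -00110✓ -01000✓ -01001✓ -01010✓ -01011✓ -01100✓ -01101✓ -10010✓ -10011✓ -10100✓ -10101✓ -10110✓ -10111✓ -11000✓ -11010✓ -11110✓ 0-0010✓ 0-0011✓ 0-0100✓ 0-0110✓ 0-1000✓ 0-1010✓ 0-1110✓ 0-1111✓ 00-000✓ 00-010✓ 00-011✓ 00-100✓ 00-110✓ 000-00✓ 000-10✓ 0000-0✓ 00001-✓ 0001-0✓ 001-00✓ 001-01✓ 001-10✓ 001-11✓ 0010-0✓ 0010-1✓ 00100-✓ 00101-✓ 0011-0✓ 0011-1✓ 00110-✓ 00111-✓ 01-010✓ 01-110✓ 01-111✓ 010-01✓ 010-10✓ 010-11✓ 0100-1✓ 01001-✓ 0101-0✓ 0101-1✓ 01010-✓ 01011-✓ 011-10✓ 0110-0✓ 01111-✓ 1-0010✓ 1-0101✓ 1-0110✓ 1-0111✓ 1-1000✓ 1-1001✓ 1-1010✓ 1-1100✓ 1-1101✓ 10-001✓ 10-010✓ 10-101✓ 100-01✓ 100-10✓ 1001-1✓ 10011-✓ 101-00✓ 101-01✓ 1010-0✓ 1010-1✓ 10100-✓ 10101-✓ 10110-✓ 11-000✓ 11-010✓ 11-100✓ 11-101✓ 11-110✓ 110-00✓ 110-10✓ 110-11✓ 1100-0✓ 11001-✓ 1101-0✓ 1101-1✓ 11010-✓ 11011-✓ 111-00✓ 111-01✓ 111-10✓ 1110-0✓ 11100-✓ 1111-0✓ 11110-✓
Round 2: --0010✓ --0110✓ --1000✓ --1010✓ -0-010✓ -00-10✓ -01-00✓ -01-01✓ -010-0✓ -010-1✓ -0100-✓ -0101-✓ -0110-✓ -1-010✓ -1-110✓ -10-10✓ -10-11✓ -1001-✓ -101-0✓ -101-1✓ -1010-✓ -1011-✓ -11-10✓ -110-0✓ 0--010✓ 0--110✓ 0-0-10✓ 0-001- 0-01-0 0-1-10✓ 0-10-0✓ 0-111- 00--00✓ 00--10✓ 00-0-0✓ 00-01- 00-1-0✓ 000--0✓ 001--0✓ 001--1✓ 001-0-✓ 001-1-✓ 0010--✓ 0011--✓ 01--10✓ 01-11- 010--1 010-1-✓ 0101--✓ 1--010✓ 1--101 1-0-10✓ 1-01-1 1-011- 1-1-00✓ 1-1-01✓ 1-10-0✓ 1-100-✓ 1-110-✓ 10--01 101-0-✓ 1010--✓ 11--00✓ 11--10✓ 11-0-0✓ 11-1-0✓ 11-10- 110--0✓ 110-1-✓ 1101--✓ 111--0✓ 111-0-✓
Round 3: ---010 --0-10 --10-0 -01-0- -010-- -1--10 -10-1- -101-- 0---10 00---0 001--- 1-1-0- 11---0
PIs = {---010, --0-10, --10-0, -01-0-, -010--, -1--10, -10-1-, -101--, 0---10, 0-001-, 0-01-0, 0-111-, 00---0, 00-01-, 001---, 01-11-, 010--1, 1--101, 1-01-1, 1-011-, 1-1-0-, 10--01, 11---0, 11-10-}
Coverage chart:
  m0: 00---0 ←essential
  m2: ---010,--0-10,0---10,0-001-,00---0,00-01-
  m4: 0-01-0,00---0
  m6: --0-10,0---10,0-01-0,00---0
  m8: --10-0,-01-0-,-010--,00---0,001---
  m9: -01-0-,-010--,001---
  m10: ---010,--10-0,-010--,0---10,00---0,00-01-,001---
  m11: -010--,00-01-,001---
  m12: -01-0-,00---0,001---
  m13: -01-0-,001---
  m14: 0---10,0-111-,00---0,001---
  m15: 0-111-,001---
  m17: 010--1 ←essential
  m18: ---010,--0-10,-1--10,-10-1-,0---10,0-001-
  m19: -10-1-,0-001-,010--1
  m20: -101--,0-01-0
  m21: -101--,010--1
  m22: --0-10,-1--10,-10-1-,-101--,0---10,0-01-0,01-11-
  m23: -10-1-,-101--,01-11-,010--1
  m24: --10-0 ←essential
  m26: ---010,--10-0,-1--10,0---10
  m30: -1--10,0---10,0-111-,01-11-
  m31: 0-111-,01-11-
  m33: 10--01 ←essential
  m37: 1--101,1-01-1,10--01
  m38: --0-10,1-011-
  m39: 1-01-1,1-011-
  m40: --10-0,-01-0-,-010--,1-1-0-
  m41: -01-0-,-010--,1-1-0-,10--01
  m42: ---010,--10-0,-010--
  m43: -010-- ←essential
  m44: -01-0-,1-1-0-
  m45: -01-0-,1--101,1-1-0-,10--01
  m48: 11---0 ←essential
  m50: ---010,--0-10,-1--10,-10-1-,11---0
  m51: -10-1- ←essential
  m52: -101--,11---0,11-10-
  m53: -101--,1--101,1-01-1,11-10-
  m54: --0-10,-1--10,-10-1-,-101--,1-011-,11---0
  m55: -10-1-,-101--,1-01-1,1-011-
  m56: --10-0,1-1-0-,11---0
  m57: 1-1-0- ←essential
  m58: ---010,--10-0,-1--10,11---0
  m60: 1-1-0-,11---0,11-10-
  m61: 1--101,1-1-0-,11-10-
  m62: -1--10,11---0
Essential: --10-0, -010--, -10-1-, 00---0, 010--1, 1-1-0-, 10--01, 11---0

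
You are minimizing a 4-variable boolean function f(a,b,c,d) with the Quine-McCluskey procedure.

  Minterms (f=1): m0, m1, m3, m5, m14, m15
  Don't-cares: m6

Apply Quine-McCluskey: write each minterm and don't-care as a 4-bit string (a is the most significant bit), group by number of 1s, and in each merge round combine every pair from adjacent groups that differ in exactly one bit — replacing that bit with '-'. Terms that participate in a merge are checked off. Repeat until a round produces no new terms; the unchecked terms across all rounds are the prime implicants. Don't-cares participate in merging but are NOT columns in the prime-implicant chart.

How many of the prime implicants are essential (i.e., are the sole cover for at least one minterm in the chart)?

Round 0: 0000✓ 0001✓ 0011✓ 0101✓ 0110✓ 1110✓ 1111✓
Round 1: -110 0-01 00-1 000- 111-
PIs = {-110, 0-01, 00-1, 000-, 111-}
Coverage chart:
  m0: 000- ←essential
  m1: 0-01,00-1,000-
  m3: 00-1 ←essential
  m5: 0-01 ←essential
  m14: -110,111-
  m15: 111- ←essential
Essential: 0-01, 00-1, 000-, 111-

4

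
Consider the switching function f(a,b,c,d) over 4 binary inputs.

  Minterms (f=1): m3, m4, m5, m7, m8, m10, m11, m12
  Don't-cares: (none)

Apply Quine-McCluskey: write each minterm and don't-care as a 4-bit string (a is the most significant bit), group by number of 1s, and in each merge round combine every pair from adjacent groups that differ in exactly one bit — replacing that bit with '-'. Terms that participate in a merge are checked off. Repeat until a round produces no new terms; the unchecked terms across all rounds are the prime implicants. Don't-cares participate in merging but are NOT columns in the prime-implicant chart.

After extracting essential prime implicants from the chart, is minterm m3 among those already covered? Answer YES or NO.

NO

size-2^0 implicants → 0011(✓)  0100(✓)  0101(✓)  0111(✓)  1000(✓)  1010(✓)  1011(✓)  1100(✓)
size-2^1 implicants → -011  -100  0-11  01-1  010-  1-00  10-0  101-
Unchecked terms (primes): -011, -100, 0-11, 01-1, 010-, 1-00, 10-0, 101-
Minterm coverage:
  m3 ⊆ -011,0-11
  m4 ⊆ -100,010-
  m5 ⊆ 01-1,010-
  m7 ⊆ 0-11,01-1
  m8 ⊆ 1-00,10-0
  m10 ⊆ 10-0,101-
  m11 ⊆ -011,101-
  m12 ⊆ -100,1-00
(no essential prime implicants)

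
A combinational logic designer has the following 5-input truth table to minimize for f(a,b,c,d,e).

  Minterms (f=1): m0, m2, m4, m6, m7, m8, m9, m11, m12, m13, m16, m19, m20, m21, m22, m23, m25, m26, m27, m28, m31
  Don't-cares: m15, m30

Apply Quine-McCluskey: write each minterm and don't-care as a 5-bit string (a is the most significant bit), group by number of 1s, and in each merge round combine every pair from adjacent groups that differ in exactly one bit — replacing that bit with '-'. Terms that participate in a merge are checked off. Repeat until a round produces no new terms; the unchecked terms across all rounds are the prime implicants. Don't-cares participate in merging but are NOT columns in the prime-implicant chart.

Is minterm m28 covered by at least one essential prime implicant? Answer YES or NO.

NO

[col 0] 00000*, 00010*, 00100*, 00110*, 00111*, 01000*, 01001*, 01011*, 01100*, 01101*, 01111*, 10000*, 10011*, 10100*, 10101*, 10110*, 10111*, 11001*, 11010*, 11011*, 11100*, 11110*, 11111*
[col 1] -0000*, -0100*, -0110*, -0111*, -1001*, -1011*, -1100*, -1111*, 0-000*, 0-100*, 0-111*, 00-00*, 00-10*, 000-0*, 001-0*, 0011-*, 01-00*, 01-01*, 01-11*, 010-1*, 0100-*, 011-1*, 0110-*, 1-011*, 1-100*, 1-110*, 1-111*, 10-00*, 10-11*, 101-0*, 101-1*, 1010-*, 1011-*, 11-10*, 11-11*, 110-1*, 1101-*, 111-0*, 1111-*
[col 2] --100, --111, -0-00, -01-0, -011-, -1-11, -10-1, 0--00, 00--0, 01--1, 01-0-, 1--11, 1-1-0, 1-11-, 101--, 11-1-
Prime implicants: --100, --111, -0-00, -01-0, -011-, -1-11, -10-1, 0--00, 00--0, 01--1, 01-0-, 1--11, 1-1-0, 1-11-, 101--, 11-1-
PI chart (minterm → PIs covering it):
  0 | -0-00,0--00,00--0
  2 | 00--0  (sole → essential)
  4 | --100,-0-00,-01-0,0--00,00--0
  6 | -01-0,-011-,00--0
  7 | --111,-011-
  8 | 0--00,01-0-
  9 | -10-1,01--1,01-0-
  11 | -1-11,-10-1,01--1
  12 | --100,0--00,01-0-
  13 | 01--1,01-0-
  16 | -0-00  (sole → essential)
  19 | 1--11  (sole → essential)
  20 | --100,-0-00,-01-0,1-1-0,101--
  21 | 101--  (sole → essential)
  22 | -01-0,-011-,1-1-0,1-11-,101--
  23 | --111,-011-,1--11,1-11-,101--
  25 | -10-1  (sole → essential)
  26 | 11-1-  (sole → essential)
  27 | -1-11,-10-1,1--11,11-1-
  28 | --100,1-1-0
  31 | --111,-1-11,1--11,1-11-,11-1-
Essential prime implicants: -0-00, -10-1, 00--0, 1--11, 101--, 11-1-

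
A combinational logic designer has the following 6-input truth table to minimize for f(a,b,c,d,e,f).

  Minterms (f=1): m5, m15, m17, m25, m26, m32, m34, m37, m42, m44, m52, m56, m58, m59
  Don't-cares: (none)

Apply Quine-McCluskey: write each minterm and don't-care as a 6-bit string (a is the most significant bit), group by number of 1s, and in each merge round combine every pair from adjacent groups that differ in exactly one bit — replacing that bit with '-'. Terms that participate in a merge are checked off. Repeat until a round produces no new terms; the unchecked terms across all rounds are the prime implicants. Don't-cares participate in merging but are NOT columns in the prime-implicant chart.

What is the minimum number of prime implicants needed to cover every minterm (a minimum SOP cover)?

[col 0] 000101*, 001111, 010001*, 011001*, 011010*, 100000*, 100010*, 100101*, 101010*, 101100, 110100, 111000*, 111010*, 111011*
[col 1] -00101, -11010, 01-001, 1-1010, 10-010, 1000-0, 1110-0, 11101-
Prime implicants: -00101, -11010, 001111, 01-001, 1-1010, 10-010, 1000-0, 101100, 110100, 1110-0, 11101-
PI chart (minterm → PIs covering it):
  5 | -00101  (sole → essential)
  15 | 001111  (sole → essential)
  17 | 01-001  (sole → essential)
  25 | 01-001  (sole → essential)
  26 | -11010  (sole → essential)
  32 | 1000-0  (sole → essential)
  34 | 10-010,1000-0
  37 | -00101  (sole → essential)
  42 | 1-1010,10-010
  44 | 101100  (sole → essential)
  52 | 110100  (sole → essential)
  56 | 1110-0  (sole → essential)
  58 | -11010,1-1010,1110-0,11101-
  59 | 11101-  (sole → essential)
Essential prime implicants: -00101, -11010, 001111, 01-001, 1000-0, 101100, 110100, 1110-0, 11101-
Petrick residual → 1-1010
Minimum SOP uses 10 PIs: b'c'de'f + bcd'ef' + a'b'cdef + a'bd'e'f + acd'ef' + ab'c'd'f' + ab'cde'f' + abc'de'f' + abcd'f' + abcd'e

10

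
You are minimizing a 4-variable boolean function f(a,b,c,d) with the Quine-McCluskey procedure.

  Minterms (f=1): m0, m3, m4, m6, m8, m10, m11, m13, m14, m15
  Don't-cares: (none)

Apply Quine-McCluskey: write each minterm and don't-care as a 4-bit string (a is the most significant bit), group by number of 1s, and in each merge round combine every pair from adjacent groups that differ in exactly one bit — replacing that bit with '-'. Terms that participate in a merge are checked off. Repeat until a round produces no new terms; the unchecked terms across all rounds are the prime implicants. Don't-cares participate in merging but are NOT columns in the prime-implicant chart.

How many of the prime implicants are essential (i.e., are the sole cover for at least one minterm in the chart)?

2

size-2^0 implicants → 0000(✓)  0011(✓)  0100(✓)  0110(✓)  1000(✓)  1010(✓)  1011(✓)  1101(✓)  1110(✓)  1111(✓)
size-2^1 implicants → -000  -011  -110  0-00  01-0  1-10(✓)  1-11(✓)  10-0  101-(✓)  11-1  111-(✓)
size-2^2 implicants → 1-1-
Unchecked terms (primes): -000, -011, -110, 0-00, 01-0, 1-1-, 10-0, 11-1
Minterm coverage:
  m0 ⊆ -000,0-00
  m3 ⊆ -011 [E]
  m4 ⊆ 0-00,01-0
  m6 ⊆ -110,01-0
  m8 ⊆ -000,10-0
  m10 ⊆ 1-1-,10-0
  m11 ⊆ -011,1-1-
  m13 ⊆ 11-1 [E]
  m14 ⊆ -110,1-1-
  m15 ⊆ 1-1-,11-1
E = {-011, 11-1}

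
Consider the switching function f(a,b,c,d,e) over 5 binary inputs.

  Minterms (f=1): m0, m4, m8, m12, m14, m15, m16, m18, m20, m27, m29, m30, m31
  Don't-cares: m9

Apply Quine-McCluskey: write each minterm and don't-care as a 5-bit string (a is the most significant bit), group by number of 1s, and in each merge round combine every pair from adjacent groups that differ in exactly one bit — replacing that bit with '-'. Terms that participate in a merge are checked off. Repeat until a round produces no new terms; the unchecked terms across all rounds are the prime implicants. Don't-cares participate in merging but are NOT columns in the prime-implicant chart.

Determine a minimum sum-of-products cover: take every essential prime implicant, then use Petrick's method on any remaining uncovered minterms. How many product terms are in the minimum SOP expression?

6

Round 0: 00000✓ 00100✓ 01000✓ 01001✓ 01100✓ 01110✓ 01111✓ 10000✓ 10010✓ 10100✓ 11011✓ 11101✓ 11110✓ 11111✓
Round 1: -0000✓ -0100✓ -1110✓ -1111✓ 0-000✓ 0-100✓ 00-00✓ 01-00✓ 0100- 011-0 0111-✓ 10-00✓ 100-0 11-11 111-1 1111-✓
Round 2: -0-00 -111- 0--00
PIs = {-0-00, -111-, 0--00, 0100-, 011-0, 100-0, 11-11, 111-1}
Coverage chart:
  m0: -0-00,0--00
  m4: -0-00,0--00
  m8: 0--00,0100-
  m12: 0--00,011-0
  m14: -111-,011-0
  m15: -111- ←essential
  m16: -0-00,100-0
  m18: 100-0 ←essential
  m20: -0-00 ←essential
  m27: 11-11 ←essential
  m29: 111-1 ←essential
  m30: -111- ←essential
  m31: -111-,11-11,111-1
Essential: -0-00, -111-, 100-0, 11-11, 111-1
Petrick residual → 0--00
Min cover (6 terms): b'd'e' + bcd + a'd'e' + ab'c'e' + abde + abce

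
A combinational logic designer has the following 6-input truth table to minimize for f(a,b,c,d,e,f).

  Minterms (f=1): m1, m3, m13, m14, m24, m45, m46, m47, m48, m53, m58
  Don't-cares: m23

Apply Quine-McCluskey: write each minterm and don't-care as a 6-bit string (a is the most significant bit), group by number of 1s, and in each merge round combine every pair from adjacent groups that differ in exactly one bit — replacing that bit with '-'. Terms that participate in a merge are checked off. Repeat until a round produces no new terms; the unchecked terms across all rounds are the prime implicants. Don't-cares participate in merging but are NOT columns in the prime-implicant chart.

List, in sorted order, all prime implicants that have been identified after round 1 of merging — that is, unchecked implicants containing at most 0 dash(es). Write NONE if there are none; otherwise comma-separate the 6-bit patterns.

010111, 011000, 110000, 110101, 111010

[col 0] 000001*, 000011*, 001101*, 001110*, 010111, 011000, 101101*, 101110*, 101111*, 110000, 110101, 111010
[col 1] -01101, -01110, 0000-1, 1011-1, 10111-
Prime implicants: -01101, -01110, 0000-1, 010111, 011000, 1011-1, 10111-, 110000, 110101, 111010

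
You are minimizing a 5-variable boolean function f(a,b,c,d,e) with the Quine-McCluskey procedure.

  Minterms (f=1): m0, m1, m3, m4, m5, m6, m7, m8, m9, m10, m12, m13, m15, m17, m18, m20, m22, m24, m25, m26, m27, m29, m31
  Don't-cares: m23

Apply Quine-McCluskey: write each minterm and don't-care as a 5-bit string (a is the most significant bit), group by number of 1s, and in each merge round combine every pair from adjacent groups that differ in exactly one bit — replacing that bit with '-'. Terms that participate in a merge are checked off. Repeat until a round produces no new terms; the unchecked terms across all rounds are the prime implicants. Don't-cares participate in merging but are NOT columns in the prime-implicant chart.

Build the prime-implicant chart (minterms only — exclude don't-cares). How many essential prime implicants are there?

5

[col 0] 00000*, 00001*, 00011*, 00100*, 00101*, 00110*, 00111*, 01000*, 01001*, 01010*, 01100*, 01101*, 01111*, 10001*, 10010*, 10100*, 10110*, 10111*, 11000*, 11001*, 11010*, 11011*, 11101*, 11111*
[col 1] -0001*, -0100*, -0110*, -0111*, -1000*, -1001*, -1010*, -1101*, -1111*, 0-000*, 0-001*, 0-100*, 0-101*, 0-111*, 00-00*, 00-01*, 00-11*, 000-1*, 0000-*, 001-0*, 001-1*, 0010-*, 0011-*, 01-00*, 01-01*, 010-0*, 0100-*, 011-1*, 0110-*, 1-001*, 1-010, 1-111*, 10-10, 101-0*, 1011-*, 11-01*, 11-11*, 110-0*, 110-1*, 1100-*, 1101-*, 111-1*
[col 2] --001, --111, -01-0, -011-, -1-01, -10-0, -100-, -11-1, 0--00*, 0--01*, 0-00-*, 0-1-1, 0-10-*, 00--1, 00-0-*, 001--, 01-0-*, 11--1, 110--
[col 3] 0--0-
Prime implicants: --001, --111, -01-0, -011-, -1-01, -10-0, -100-, -11-1, 0--0-, 0-1-1, 00--1, 001--, 1-010, 10-10, 11--1, 110--
PI chart (minterm → PIs covering it):
  0 | 0--0-  (sole → essential)
  1 | --001,0--0-,00--1
  3 | 00--1  (sole → essential)
  4 | -01-0,0--0-,001--
  5 | 0--0-,0-1-1,00--1,001--
  6 | -01-0,-011-,001--
  7 | --111,-011-,0-1-1,00--1,001--
  8 | -10-0,-100-,0--0-
  9 | --001,-1-01,-100-,0--0-
  10 | -10-0  (sole → essential)
  12 | 0--0-  (sole → essential)
  13 | -1-01,-11-1,0--0-,0-1-1
  15 | --111,-11-1,0-1-1
  17 | --001  (sole → essential)
  18 | 1-010,10-10
  20 | -01-0  (sole → essential)
  22 | -01-0,-011-,10-10
  24 | -10-0,-100-,110--
  25 | --001,-1-01,-100-,11--1,110--
  26 | -10-0,1-010,110--
  27 | 11--1,110--
  29 | -1-01,-11-1,11--1
  31 | --111,-11-1,11--1
Essential prime implicants: --001, -01-0, -10-0, 0--0-, 00--1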